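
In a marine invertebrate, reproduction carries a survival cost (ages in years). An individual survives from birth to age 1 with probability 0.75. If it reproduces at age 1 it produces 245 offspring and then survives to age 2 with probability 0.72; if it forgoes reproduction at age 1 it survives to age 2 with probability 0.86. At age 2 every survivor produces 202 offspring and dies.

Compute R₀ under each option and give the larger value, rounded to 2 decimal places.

292.83

breed at age 1: R₀ = 0.75 × (245 + 0.72 × 202) = 0.75 × 390.4400 = 292.8300
delay to age 2: R₀ = 0.75 × (0.86 × 202) = 0.75 × 173.7200 = 130.2900
Higher: breed at age 1 (292.8300).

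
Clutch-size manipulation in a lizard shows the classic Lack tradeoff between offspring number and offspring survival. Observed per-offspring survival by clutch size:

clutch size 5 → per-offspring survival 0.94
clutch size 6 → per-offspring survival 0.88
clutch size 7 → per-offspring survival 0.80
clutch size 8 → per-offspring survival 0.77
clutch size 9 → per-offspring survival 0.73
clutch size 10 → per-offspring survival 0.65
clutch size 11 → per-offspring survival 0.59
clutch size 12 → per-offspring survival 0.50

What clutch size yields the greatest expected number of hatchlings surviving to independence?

9

Expected hatchlings surviving to independence = c × s(c):
  c=5: 5 × 0.94 = 4.700
  c=6: 6 × 0.88 = 5.280
  c=7: 7 × 0.80 = 5.600
  c=8: 8 × 0.77 = 6.160
  c=9: 9 × 0.73 = 6.570
  c=10: 10 × 0.65 = 6.500
  c=11: 11 × 0.59 = 6.490
  c=12: 12 × 0.50 = 6.000
Maximum at c = 9 (6.570 hatchlings surviving to independence).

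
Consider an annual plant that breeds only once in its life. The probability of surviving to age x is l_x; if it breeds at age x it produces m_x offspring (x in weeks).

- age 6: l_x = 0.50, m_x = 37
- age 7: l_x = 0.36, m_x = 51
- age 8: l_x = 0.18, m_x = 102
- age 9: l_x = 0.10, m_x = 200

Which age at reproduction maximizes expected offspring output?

9

Expected offspring if breeding at age x = l_x × m_x:
  age 6: 0.50 × 37 = 18.500
  age 7: 0.36 × 51 = 18.360
  age 8: 0.18 × 102 = 18.360
  age 9: 0.10 × 200 = 20.000
Maximum at age 9 (20.000).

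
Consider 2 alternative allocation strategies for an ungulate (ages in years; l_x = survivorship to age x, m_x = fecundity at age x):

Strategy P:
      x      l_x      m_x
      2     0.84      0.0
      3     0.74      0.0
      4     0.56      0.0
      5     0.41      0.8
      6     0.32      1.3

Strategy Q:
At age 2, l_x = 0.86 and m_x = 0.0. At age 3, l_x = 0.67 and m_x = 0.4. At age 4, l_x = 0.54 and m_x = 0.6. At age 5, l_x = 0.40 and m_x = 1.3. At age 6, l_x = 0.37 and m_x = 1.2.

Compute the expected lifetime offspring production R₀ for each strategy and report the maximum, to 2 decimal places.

1.56

Strategy P: R₀ = 0.84×0.0 + 0.74×0.0 + 0.56×0.0 + 0.41×0.8 + 0.32×1.3 = 0.7440
Strategy Q: R₀ = 0.86×0.0 + 0.67×0.4 + 0.54×0.6 + 0.40×1.3 + 0.37×1.2 = 1.5560
Highest R₀: strategy Q with 1.5560.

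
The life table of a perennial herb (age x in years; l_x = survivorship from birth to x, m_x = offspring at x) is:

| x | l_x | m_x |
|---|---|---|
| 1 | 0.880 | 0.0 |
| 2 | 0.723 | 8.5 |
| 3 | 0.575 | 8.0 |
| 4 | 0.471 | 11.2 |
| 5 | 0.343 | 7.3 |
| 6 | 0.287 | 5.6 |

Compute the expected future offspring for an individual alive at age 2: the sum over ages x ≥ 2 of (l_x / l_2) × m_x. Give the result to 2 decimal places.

l_2 = 0.723. Conditional survival from age 2 to x is l_x / l_2.
  x=2: (0.723/0.723) × 8.5 = 8.5000
  x=3: (0.575/0.723) × 8.0 = 6.3624
  x=4: (0.471/0.723) × 11.2 = 7.2963
  x=5: (0.343/0.723) × 7.3 = 3.4632
  x=6: (0.287/0.723) × 5.6 = 2.2230
Sum = 8.5000 + 6.3624 + 7.2963 + 3.4632 + 2.2230 = 27.8448

27.84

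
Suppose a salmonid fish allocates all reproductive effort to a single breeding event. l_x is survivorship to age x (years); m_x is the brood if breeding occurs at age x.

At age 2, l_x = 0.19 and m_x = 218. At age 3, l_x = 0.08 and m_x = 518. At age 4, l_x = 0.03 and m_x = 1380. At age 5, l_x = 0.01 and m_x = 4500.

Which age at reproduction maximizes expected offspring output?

Expected offspring if breeding at age x = l_x × m_x:
  age 2: 0.19 × 218 = 41.420
  age 3: 0.08 × 518 = 41.440
  age 4: 0.03 × 1380 = 41.400
  age 5: 0.01 × 4500 = 45.000
Maximum at age 5 (45.000).

5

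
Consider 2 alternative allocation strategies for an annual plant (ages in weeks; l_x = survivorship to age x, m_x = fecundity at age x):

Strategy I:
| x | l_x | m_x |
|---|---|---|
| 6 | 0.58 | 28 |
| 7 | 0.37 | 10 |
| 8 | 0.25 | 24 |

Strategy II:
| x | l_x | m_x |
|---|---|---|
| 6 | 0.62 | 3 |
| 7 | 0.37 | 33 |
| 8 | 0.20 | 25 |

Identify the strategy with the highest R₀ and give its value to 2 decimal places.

Strategy I: R₀ = 0.58×28 + 0.37×10 + 0.25×24 = 25.9400
Strategy II: R₀ = 0.62×3 + 0.37×33 + 0.20×25 = 19.0700
Highest R₀: strategy I with 25.9400.

25.94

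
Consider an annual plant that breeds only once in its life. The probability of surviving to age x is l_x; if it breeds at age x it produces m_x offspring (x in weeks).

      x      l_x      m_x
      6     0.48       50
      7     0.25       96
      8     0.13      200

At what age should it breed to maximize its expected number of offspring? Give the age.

8

Expected offspring if breeding at age x = l_x × m_x:
  age 6: 0.48 × 50 = 24.000
  age 7: 0.25 × 96 = 24.000
  age 8: 0.13 × 200 = 26.000
Maximum at age 8 (26.000).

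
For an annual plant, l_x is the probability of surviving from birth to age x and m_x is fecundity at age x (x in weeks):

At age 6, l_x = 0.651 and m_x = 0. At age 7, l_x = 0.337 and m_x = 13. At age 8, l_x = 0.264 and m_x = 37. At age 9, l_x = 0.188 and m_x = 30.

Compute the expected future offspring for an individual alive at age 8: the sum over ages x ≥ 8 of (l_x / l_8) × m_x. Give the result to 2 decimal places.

58.36

l_8 = 0.264. Conditional survival from age 8 to x is l_x / l_8.
  x=8: (0.264/0.264) × 37 = 37.0000
  x=9: (0.188/0.264) × 30 = 21.3636
Sum = 37.0000 + 21.3636 = 58.3636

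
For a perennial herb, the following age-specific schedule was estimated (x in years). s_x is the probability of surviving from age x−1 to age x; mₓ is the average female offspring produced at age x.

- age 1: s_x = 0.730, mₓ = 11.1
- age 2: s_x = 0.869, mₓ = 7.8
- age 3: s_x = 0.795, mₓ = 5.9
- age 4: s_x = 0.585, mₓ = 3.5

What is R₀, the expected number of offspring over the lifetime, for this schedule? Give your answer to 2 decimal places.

17.06

Survivorship from birth: l_x = s_1·s_2·…·s_x.
  l_1 = 0.73000
  l_2 = 0.63437
  l_3 = 0.50432
  l_4 = 0.29503
R₀ = Σ l_x mₓ:
  age 1: 0.73000 × 11.1 = 8.1030
  age 2: 0.63437 × 7.8 = 4.9481
  age 3: 0.50432 × 5.9 = 2.9755
  age 4: 0.29503 × 3.5 = 1.0326
R₀ = 8.1030 + 4.9481 + 2.9755 + 1.0326 = 17.0592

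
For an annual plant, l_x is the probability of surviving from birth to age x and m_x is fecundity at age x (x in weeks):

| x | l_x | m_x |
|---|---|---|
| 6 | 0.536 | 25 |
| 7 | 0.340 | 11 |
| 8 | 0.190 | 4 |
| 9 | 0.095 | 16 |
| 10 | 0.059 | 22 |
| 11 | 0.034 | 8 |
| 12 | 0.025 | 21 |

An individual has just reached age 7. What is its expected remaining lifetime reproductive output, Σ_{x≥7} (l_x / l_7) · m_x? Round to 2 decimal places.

23.87

l_7 = 0.340. Conditional survival from age 7 to x is l_x / l_7.
  x=7: (0.340/0.340) × 11 = 11.0000
  x=8: (0.190/0.340) × 4 = 2.2353
  x=9: (0.095/0.340) × 16 = 4.4706
  x=10: (0.059/0.340) × 22 = 3.8176
  x=11: (0.034/0.340) × 8 = 0.8000
  x=12: (0.025/0.340) × 21 = 1.5441
Sum = 11.0000 + 2.2353 + 4.4706 + 3.8176 + 0.8000 + 1.5441 = 23.8676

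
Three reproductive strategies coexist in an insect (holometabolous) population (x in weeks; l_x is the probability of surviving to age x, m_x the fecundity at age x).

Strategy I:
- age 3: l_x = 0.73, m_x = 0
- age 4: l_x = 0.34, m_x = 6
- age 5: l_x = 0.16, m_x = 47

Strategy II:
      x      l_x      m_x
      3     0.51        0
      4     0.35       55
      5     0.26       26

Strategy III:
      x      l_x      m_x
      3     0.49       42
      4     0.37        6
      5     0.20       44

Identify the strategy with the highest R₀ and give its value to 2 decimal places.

Strategy I: R₀ = 0.73×0 + 0.34×6 + 0.16×47 = 9.5600
Strategy II: R₀ = 0.51×0 + 0.35×55 + 0.26×26 = 26.0100
Strategy III: R₀ = 0.49×42 + 0.37×6 + 0.20×44 = 31.6000
Highest R₀: strategy III with 31.6000.

31.60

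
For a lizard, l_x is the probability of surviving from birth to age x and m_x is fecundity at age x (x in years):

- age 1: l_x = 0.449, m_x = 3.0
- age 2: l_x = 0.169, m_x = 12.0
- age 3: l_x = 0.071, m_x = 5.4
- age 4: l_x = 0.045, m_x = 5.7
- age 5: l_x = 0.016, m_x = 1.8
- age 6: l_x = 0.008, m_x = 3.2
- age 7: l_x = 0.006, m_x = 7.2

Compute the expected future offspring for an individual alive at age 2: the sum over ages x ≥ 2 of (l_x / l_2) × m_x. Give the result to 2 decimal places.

16.36

l_2 = 0.169. Conditional survival from age 2 to x is l_x / l_2.
  x=2: (0.169/0.169) × 12.0 = 12.0000
  x=3: (0.071/0.169) × 5.4 = 2.2686
  x=4: (0.045/0.169) × 5.7 = 1.5178
  x=5: (0.016/0.169) × 1.8 = 0.1704
  x=6: (0.008/0.169) × 3.2 = 0.1515
  x=7: (0.006/0.169) × 7.2 = 0.2556
Sum = 12.0000 + 2.2686 + 1.5178 + 0.1704 + 0.1515 + 0.2556 = 16.3639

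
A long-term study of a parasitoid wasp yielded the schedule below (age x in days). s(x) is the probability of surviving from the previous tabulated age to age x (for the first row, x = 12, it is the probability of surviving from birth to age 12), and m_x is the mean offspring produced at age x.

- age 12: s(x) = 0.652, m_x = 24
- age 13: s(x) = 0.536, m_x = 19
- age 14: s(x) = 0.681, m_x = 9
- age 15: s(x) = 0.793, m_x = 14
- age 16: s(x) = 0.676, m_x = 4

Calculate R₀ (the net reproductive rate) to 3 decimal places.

Survivorship from birth: l_x = s_12·s_13·…·s_x.
  l_12 = 0.65200
  l_13 = 0.34947
  l_14 = 0.23799
  l_15 = 0.18873
  l_16 = 0.12758
R₀ = Σ l_x m_x:
  age 12: 0.65200 × 24 = 15.6480
  age 13: 0.34947 × 19 = 6.6399
  age 14: 0.23799 × 9 = 2.1419
  age 15: 0.18873 × 14 = 2.6422
  age 16: 0.12758 × 4 = 0.5103
R₀ = 15.6480 + 6.6399 + 2.1419 + 2.6422 + 0.5103 = 27.5824

27.582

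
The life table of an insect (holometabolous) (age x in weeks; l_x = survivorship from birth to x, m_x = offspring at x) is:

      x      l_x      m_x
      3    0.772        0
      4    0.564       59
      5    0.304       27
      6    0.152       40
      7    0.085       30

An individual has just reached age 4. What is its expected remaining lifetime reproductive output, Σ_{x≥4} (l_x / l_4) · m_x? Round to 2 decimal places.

l_4 = 0.564. Conditional survival from age 4 to x is l_x / l_4.
  x=4: (0.564/0.564) × 59 = 59.0000
  x=5: (0.304/0.564) × 27 = 14.5532
  x=6: (0.152/0.564) × 40 = 10.7801
  x=7: (0.085/0.564) × 30 = 4.5213
Sum = 59.0000 + 14.5532 + 10.7801 + 4.5213 = 88.8546

88.85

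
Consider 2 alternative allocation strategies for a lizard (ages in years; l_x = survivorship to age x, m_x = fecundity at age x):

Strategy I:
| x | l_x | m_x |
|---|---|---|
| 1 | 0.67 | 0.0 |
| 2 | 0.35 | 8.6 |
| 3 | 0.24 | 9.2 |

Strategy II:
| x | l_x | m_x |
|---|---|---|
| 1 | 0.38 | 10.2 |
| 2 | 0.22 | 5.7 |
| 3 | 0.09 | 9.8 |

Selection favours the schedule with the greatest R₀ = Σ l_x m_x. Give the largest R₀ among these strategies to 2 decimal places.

6.01

Strategy I: R₀ = 0.67×0.0 + 0.35×8.6 + 0.24×9.2 = 5.2180
Strategy II: R₀ = 0.38×10.2 + 0.22×5.7 + 0.09×9.8 = 6.0120
Highest R₀: strategy II with 6.0120.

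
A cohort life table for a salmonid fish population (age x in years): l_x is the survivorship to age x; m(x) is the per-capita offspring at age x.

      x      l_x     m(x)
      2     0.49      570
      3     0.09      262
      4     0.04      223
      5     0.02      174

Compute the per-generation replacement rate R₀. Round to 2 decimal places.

315.28

R₀ = Σ l_x m(x):
  age 2: 0.49 × 570 = 279.3000
  age 3: 0.09 × 262 = 23.5800
  age 4: 0.04 × 223 = 8.9200
  age 5: 0.02 × 174 = 3.4800
R₀ = 279.3000 + 23.5800 + 8.9200 + 3.4800 = 315.2800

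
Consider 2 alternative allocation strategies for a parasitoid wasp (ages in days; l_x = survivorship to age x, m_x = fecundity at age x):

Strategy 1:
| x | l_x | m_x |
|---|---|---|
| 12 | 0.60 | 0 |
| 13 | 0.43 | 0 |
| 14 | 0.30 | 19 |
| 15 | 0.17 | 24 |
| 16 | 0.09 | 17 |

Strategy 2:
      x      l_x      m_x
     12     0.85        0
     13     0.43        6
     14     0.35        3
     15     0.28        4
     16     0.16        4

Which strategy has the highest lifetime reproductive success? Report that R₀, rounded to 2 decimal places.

Strategy 1: R₀ = 0.60×0 + 0.43×0 + 0.30×19 + 0.17×24 + 0.09×17 = 11.3100
Strategy 2: R₀ = 0.85×0 + 0.43×6 + 0.35×3 + 0.28×4 + 0.16×4 = 5.3900
Highest R₀: strategy 1 with 11.3100.

11.31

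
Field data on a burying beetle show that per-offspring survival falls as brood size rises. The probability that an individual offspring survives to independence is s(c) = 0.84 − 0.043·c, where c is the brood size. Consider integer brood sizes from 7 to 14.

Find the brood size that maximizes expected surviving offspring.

Expected surviving offspring = c × s(c):
  c=7: 7 × 0.539 = 3.773
  c=8: 8 × 0.496 = 3.968
  c=9: 9 × 0.453 = 4.077
  c=10: 10 × 0.410 = 4.100
  c=11: 11 × 0.367 = 4.037
  c=12: 12 × 0.324 = 3.888
  c=13: 13 × 0.281 = 3.653
  c=14: 14 × 0.238 = 3.332
Maximum at c = 10 (4.100 surviving offspring).

10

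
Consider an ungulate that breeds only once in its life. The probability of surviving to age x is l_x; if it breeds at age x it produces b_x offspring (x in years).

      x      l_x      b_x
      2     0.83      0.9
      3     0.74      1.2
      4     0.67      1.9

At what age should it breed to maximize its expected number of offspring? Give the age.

4

Expected offspring if breeding at age x = l_x × b_x:
  age 2: 0.83 × 0.9 = 0.747
  age 3: 0.74 × 1.2 = 0.888
  age 4: 0.67 × 1.9 = 1.273
Maximum at age 4 (1.273).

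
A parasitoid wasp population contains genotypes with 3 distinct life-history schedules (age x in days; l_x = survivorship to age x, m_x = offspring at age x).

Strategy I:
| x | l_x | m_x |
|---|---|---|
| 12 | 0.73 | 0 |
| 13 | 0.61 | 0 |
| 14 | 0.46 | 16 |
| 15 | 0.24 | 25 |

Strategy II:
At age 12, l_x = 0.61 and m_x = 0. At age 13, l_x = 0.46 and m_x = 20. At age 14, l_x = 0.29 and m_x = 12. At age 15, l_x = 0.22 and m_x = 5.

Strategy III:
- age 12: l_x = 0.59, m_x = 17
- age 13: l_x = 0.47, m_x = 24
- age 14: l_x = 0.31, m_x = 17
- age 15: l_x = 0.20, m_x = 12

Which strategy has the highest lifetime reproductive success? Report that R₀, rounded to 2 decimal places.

Strategy I: R₀ = 0.73×0 + 0.61×0 + 0.46×16 + 0.24×25 = 13.3600
Strategy II: R₀ = 0.61×0 + 0.46×20 + 0.29×12 + 0.22×5 = 13.7800
Strategy III: R₀ = 0.59×17 + 0.47×24 + 0.31×17 + 0.20×12 = 28.9800
Highest R₀: strategy III with 28.9800.

28.98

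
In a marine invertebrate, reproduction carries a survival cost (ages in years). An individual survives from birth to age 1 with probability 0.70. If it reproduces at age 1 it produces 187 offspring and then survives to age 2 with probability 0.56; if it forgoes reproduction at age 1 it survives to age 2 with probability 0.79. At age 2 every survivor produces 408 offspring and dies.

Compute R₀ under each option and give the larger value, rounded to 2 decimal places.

breed at age 1: R₀ = 0.70 × (187 + 0.56 × 408) = 0.70 × 415.4800 = 290.8360
delay to age 2: R₀ = 0.70 × (0.79 × 408) = 0.70 × 322.3200 = 225.6240
Higher: breed at age 1 (290.8360).

290.84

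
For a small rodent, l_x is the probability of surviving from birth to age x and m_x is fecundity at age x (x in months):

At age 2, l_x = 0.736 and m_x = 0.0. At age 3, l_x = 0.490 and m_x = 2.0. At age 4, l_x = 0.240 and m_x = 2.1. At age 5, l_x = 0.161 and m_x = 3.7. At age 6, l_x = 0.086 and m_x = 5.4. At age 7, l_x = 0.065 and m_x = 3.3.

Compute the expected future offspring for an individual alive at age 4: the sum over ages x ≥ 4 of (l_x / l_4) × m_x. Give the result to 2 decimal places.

l_4 = 0.240. Conditional survival from age 4 to x is l_x / l_4.
  x=4: (0.240/0.240) × 2.1 = 2.1000
  x=5: (0.161/0.240) × 3.7 = 2.4821
  x=6: (0.086/0.240) × 5.4 = 1.9350
  x=7: (0.065/0.240) × 3.3 = 0.8938
Sum = 2.1000 + 2.4821 + 1.9350 + 0.8938 = 7.4108

7.41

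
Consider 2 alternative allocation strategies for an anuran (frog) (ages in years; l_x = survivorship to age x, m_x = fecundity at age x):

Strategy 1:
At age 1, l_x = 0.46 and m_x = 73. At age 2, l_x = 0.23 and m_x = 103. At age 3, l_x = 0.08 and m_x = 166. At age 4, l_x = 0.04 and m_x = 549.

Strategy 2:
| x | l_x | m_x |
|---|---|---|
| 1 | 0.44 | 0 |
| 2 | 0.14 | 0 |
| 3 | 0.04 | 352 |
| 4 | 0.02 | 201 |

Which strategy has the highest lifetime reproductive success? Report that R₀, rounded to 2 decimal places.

Strategy 1: R₀ = 0.46×73 + 0.23×103 + 0.08×166 + 0.04×549 = 92.5100
Strategy 2: R₀ = 0.44×0 + 0.14×0 + 0.04×352 + 0.02×201 = 18.1000
Highest R₀: strategy 1 with 92.5100.

92.51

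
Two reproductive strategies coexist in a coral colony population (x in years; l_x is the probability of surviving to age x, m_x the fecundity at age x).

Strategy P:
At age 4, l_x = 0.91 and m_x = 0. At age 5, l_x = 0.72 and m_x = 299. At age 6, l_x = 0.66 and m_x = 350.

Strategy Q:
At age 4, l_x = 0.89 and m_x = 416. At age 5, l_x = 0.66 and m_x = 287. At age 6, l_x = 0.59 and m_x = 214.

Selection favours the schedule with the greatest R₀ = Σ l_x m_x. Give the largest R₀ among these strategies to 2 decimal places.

685.92

Strategy P: R₀ = 0.91×0 + 0.72×299 + 0.66×350 = 446.2800
Strategy Q: R₀ = 0.89×416 + 0.66×287 + 0.59×214 = 685.9200
Highest R₀: strategy Q with 685.9200.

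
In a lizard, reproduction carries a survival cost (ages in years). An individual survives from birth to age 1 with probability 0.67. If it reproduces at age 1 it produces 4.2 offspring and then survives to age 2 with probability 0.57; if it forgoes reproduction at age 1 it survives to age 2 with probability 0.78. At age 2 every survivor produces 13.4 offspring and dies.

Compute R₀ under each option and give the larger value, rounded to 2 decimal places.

breed at age 1: R₀ = 0.67 × (4.2 + 0.57 × 13.4) = 0.67 × 11.8380 = 7.9315
delay to age 2: R₀ = 0.67 × (0.78 × 13.4) = 0.67 × 10.4520 = 7.0028
Higher: breed at age 1 (7.9315).

7.93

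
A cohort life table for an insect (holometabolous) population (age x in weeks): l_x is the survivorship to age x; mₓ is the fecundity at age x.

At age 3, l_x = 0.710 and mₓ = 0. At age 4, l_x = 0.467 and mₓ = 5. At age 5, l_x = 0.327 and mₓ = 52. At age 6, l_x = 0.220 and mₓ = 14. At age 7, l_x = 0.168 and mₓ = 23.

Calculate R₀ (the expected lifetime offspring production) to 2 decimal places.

26.28

R₀ = Σ l_x mₓ:
  age 3: 0.710 × 0 = 0.0000
  age 4: 0.467 × 5 = 2.3350
  age 5: 0.327 × 52 = 17.0040
  age 6: 0.220 × 14 = 3.0800
  age 7: 0.168 × 23 = 3.8640
R₀ = 0.0000 + 2.3350 + 17.0040 + 3.0800 + 3.8640 = 26.2830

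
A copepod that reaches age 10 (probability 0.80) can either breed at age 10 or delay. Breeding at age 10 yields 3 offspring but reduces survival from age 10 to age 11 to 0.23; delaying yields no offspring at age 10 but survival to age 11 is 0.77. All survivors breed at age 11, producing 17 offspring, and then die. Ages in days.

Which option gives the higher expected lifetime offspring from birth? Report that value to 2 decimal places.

breed at age 10: R₀ = 0.80 × (3 + 0.23 × 17) = 0.80 × 6.9100 = 5.5280
delay to age 11: R₀ = 0.80 × (0.77 × 17) = 0.80 × 13.0900 = 10.4720
Higher: delay to age 11 (10.4720).

10.47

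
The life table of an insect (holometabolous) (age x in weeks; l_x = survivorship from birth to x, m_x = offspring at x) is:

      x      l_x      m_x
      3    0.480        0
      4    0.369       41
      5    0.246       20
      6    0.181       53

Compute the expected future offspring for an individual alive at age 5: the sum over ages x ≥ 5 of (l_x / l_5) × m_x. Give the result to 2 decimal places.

59.00

l_5 = 0.246. Conditional survival from age 5 to x is l_x / l_5.
  x=5: (0.246/0.246) × 20 = 20.0000
  x=6: (0.181/0.246) × 53 = 38.9959
Sum = 20.0000 + 38.9959 = 58.9959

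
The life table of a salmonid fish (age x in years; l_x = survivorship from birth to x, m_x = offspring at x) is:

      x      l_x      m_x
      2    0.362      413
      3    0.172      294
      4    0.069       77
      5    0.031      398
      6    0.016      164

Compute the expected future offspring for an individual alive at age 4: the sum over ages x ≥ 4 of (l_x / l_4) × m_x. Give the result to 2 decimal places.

l_4 = 0.069. Conditional survival from age 4 to x is l_x / l_4.
  x=4: (0.069/0.069) × 77 = 77.0000
  x=5: (0.031/0.069) × 398 = 178.8116
  x=6: (0.016/0.069) × 164 = 38.0290
Sum = 77.0000 + 178.8116 + 38.0290 = 293.8406

293.84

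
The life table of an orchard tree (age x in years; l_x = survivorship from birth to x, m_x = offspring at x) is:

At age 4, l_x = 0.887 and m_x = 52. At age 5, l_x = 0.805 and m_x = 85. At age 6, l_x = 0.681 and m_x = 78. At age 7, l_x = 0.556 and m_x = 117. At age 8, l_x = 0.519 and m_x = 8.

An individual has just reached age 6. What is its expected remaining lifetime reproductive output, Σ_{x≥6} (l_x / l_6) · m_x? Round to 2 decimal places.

179.62

l_6 = 0.681. Conditional survival from age 6 to x is l_x / l_6.
  x=6: (0.681/0.681) × 78 = 78.0000
  x=7: (0.556/0.681) × 117 = 95.5242
  x=8: (0.519/0.681) × 8 = 6.0969
Sum = 78.0000 + 95.5242 + 6.0969 = 179.6211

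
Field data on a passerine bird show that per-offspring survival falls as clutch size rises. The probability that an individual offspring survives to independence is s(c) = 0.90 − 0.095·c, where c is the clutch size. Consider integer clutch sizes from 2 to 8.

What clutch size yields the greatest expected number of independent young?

5

Expected independent young = c × s(c):
  c=2: 2 × 0.710 = 1.420
  c=3: 3 × 0.615 = 1.845
  c=4: 4 × 0.520 = 2.080
  c=5: 5 × 0.425 = 2.125
  c=6: 6 × 0.330 = 1.980
  c=7: 7 × 0.235 = 1.645
  c=8: 8 × 0.140 = 1.120
Maximum at c = 5 (2.125 independent young).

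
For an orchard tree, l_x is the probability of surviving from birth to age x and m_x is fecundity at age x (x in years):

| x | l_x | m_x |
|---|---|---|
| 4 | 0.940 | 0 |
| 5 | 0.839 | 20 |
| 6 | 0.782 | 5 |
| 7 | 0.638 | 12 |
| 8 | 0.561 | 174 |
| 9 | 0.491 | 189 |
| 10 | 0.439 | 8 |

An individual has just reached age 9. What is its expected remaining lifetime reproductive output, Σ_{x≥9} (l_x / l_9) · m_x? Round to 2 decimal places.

196.15

l_9 = 0.491. Conditional survival from age 9 to x is l_x / l_9.
  x=9: (0.491/0.491) × 189 = 189.0000
  x=10: (0.439/0.491) × 8 = 7.1527
Sum = 189.0000 + 7.1527 = 196.1527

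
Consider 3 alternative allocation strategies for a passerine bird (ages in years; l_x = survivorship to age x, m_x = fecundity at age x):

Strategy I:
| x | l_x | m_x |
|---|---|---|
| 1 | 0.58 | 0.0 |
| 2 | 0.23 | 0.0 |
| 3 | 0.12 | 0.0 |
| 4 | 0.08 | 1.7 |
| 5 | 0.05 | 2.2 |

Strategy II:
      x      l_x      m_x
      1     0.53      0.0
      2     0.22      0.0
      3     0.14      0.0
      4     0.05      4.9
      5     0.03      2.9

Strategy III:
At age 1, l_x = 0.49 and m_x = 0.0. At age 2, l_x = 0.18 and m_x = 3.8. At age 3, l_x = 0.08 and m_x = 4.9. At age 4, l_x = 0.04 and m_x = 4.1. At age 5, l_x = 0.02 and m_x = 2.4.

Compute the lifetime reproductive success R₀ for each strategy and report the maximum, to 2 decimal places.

1.29

Strategy I: R₀ = 0.58×0.0 + 0.23×0.0 + 0.12×0.0 + 0.08×1.7 + 0.05×2.2 = 0.2460
Strategy II: R₀ = 0.53×0.0 + 0.22×0.0 + 0.14×0.0 + 0.05×4.9 + 0.03×2.9 = 0.3320
Strategy III: R₀ = 0.49×0.0 + 0.18×3.8 + 0.08×4.9 + 0.04×4.1 + 0.02×2.4 = 1.2880
Highest R₀: strategy III with 1.2880.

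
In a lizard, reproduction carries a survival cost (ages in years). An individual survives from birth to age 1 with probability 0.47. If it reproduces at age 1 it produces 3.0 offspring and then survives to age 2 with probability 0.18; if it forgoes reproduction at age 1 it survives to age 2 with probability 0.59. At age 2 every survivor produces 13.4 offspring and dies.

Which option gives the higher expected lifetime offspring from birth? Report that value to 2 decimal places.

3.72

breed at age 1: R₀ = 0.47 × (3.0 + 0.18 × 13.4) = 0.47 × 5.4120 = 2.5436
delay to age 2: R₀ = 0.47 × (0.59 × 13.4) = 0.47 × 7.9060 = 3.7158
Higher: delay to age 2 (3.7158).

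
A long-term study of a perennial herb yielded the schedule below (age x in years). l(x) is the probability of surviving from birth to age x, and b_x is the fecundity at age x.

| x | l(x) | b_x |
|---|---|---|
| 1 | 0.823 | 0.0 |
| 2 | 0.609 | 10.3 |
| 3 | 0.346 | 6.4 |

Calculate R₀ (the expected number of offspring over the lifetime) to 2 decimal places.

R₀ = Σ l(x) b_x:
  age 1: 0.823 × 0.0 = 0.0000
  age 2: 0.609 × 10.3 = 6.2727
  age 3: 0.346 × 6.4 = 2.2144
R₀ = 0.0000 + 6.2727 + 2.2144 = 8.4871

8.49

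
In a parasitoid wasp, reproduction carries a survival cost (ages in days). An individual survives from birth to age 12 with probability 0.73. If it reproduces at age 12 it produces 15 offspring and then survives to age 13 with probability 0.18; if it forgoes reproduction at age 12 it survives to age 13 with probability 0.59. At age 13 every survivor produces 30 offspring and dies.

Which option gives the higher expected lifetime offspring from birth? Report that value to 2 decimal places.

breed at age 12: R₀ = 0.73 × (15 + 0.18 × 30) = 0.73 × 20.4000 = 14.8920
delay to age 13: R₀ = 0.73 × (0.59 × 30) = 0.73 × 17.7000 = 12.9210
Higher: breed at age 12 (14.8920).

14.89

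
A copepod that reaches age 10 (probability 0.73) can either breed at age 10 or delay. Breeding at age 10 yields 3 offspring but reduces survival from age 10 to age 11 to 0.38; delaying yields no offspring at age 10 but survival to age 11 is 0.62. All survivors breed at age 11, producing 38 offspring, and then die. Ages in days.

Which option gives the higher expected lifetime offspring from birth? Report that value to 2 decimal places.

breed at age 10: R₀ = 0.73 × (3 + 0.38 × 38) = 0.73 × 17.4400 = 12.7312
delay to age 11: R₀ = 0.73 × (0.62 × 38) = 0.73 × 23.5600 = 17.1988
Higher: delay to age 11 (17.1988).

17.20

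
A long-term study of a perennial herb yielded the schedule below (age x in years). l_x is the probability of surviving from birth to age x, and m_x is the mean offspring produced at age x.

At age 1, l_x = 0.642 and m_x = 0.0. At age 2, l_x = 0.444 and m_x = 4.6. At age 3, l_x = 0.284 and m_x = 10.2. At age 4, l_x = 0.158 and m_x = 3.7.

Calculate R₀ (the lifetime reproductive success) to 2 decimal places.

R₀ = Σ l_x m_x:
  age 1: 0.642 × 0.0 = 0.0000
  age 2: 0.444 × 4.6 = 2.0424
  age 3: 0.284 × 10.2 = 2.8968
  age 4: 0.158 × 3.7 = 0.5846
R₀ = 0.0000 + 2.0424 + 2.8968 + 0.5846 = 5.5238

5.52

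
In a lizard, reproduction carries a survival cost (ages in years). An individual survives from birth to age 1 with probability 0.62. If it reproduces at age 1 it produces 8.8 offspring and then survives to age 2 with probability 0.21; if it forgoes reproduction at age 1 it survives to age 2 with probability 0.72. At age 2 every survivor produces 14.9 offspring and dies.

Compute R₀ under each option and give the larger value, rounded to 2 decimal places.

breed at age 1: R₀ = 0.62 × (8.8 + 0.21 × 14.9) = 0.62 × 11.9290 = 7.3960
delay to age 2: R₀ = 0.62 × (0.72 × 14.9) = 0.62 × 10.7280 = 6.6514
Higher: breed at age 1 (7.3960).

7.40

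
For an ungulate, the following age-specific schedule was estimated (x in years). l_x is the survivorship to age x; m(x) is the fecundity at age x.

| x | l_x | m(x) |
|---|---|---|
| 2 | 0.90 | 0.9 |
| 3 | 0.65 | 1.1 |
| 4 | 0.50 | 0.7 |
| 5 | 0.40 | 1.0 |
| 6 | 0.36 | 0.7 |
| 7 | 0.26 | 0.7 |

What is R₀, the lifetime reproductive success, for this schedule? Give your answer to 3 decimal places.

2.709

R₀ = Σ l_x m(x):
  age 2: 0.90 × 0.9 = 0.8100
  age 3: 0.65 × 1.1 = 0.7150
  age 4: 0.50 × 0.7 = 0.3500
  age 5: 0.40 × 1.0 = 0.4000
  age 6: 0.36 × 0.7 = 0.2520
  age 7: 0.26 × 0.7 = 0.1820
R₀ = 0.8100 + 0.7150 + 0.3500 + 0.4000 + 0.2520 + 0.1820 = 2.7090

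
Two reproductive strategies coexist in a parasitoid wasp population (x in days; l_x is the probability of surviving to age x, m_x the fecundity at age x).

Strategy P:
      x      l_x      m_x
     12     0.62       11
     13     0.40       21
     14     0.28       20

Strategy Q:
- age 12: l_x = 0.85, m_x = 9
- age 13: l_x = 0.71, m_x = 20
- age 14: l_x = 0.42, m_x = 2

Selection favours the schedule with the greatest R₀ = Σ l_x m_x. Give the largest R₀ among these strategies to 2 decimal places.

22.69

Strategy P: R₀ = 0.62×11 + 0.40×21 + 0.28×20 = 20.8200
Strategy Q: R₀ = 0.85×9 + 0.71×20 + 0.42×2 = 22.6900
Highest R₀: strategy Q with 22.6900.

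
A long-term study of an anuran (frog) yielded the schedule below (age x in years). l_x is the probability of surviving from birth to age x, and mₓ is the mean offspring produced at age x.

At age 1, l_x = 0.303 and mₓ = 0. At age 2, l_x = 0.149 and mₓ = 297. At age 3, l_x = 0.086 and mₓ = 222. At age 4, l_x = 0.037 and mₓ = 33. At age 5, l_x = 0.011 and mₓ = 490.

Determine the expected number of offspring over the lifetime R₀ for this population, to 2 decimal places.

69.96

R₀ = Σ l_x mₓ:
  age 1: 0.303 × 0 = 0.0000
  age 2: 0.149 × 297 = 44.2530
  age 3: 0.086 × 222 = 19.0920
  age 4: 0.037 × 33 = 1.2210
  age 5: 0.011 × 490 = 5.3900
R₀ = 0.0000 + 44.2530 + 19.0920 + 1.2210 + 5.3900 = 69.9560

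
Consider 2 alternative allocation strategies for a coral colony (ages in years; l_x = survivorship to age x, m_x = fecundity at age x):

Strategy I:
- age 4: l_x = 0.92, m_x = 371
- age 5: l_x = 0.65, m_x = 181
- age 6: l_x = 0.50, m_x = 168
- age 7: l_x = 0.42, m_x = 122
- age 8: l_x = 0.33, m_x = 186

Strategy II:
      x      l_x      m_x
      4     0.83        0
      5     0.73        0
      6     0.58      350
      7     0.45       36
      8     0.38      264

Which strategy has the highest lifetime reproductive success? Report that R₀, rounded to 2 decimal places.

655.59

Strategy I: R₀ = 0.92×371 + 0.65×181 + 0.50×168 + 0.42×122 + 0.33×186 = 655.5900
Strategy II: R₀ = 0.83×0 + 0.73×0 + 0.58×350 + 0.45×36 + 0.38×264 = 319.5200
Highest R₀: strategy I with 655.5900.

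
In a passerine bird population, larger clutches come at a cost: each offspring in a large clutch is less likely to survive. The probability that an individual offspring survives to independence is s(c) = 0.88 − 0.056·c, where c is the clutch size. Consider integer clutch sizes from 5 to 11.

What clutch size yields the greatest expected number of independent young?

Expected independent young = c × s(c):
  c=5: 5 × 0.600 = 3.000
  c=6: 6 × 0.544 = 3.264
  c=7: 7 × 0.488 = 3.416
  c=8: 8 × 0.432 = 3.456
  c=9: 9 × 0.376 = 3.384
  c=10: 10 × 0.320 = 3.200
  c=11: 11 × 0.264 = 2.904
Maximum at c = 8 (3.456 independent young).

8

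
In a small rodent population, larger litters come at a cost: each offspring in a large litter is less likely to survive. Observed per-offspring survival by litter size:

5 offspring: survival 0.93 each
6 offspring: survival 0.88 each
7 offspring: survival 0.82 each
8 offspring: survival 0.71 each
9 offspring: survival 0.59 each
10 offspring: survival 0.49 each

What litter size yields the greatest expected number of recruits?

Expected recruits = c × s(c):
  c=5: 5 × 0.93 = 4.650
  c=6: 6 × 0.88 = 5.280
  c=7: 7 × 0.82 = 5.740
  c=8: 8 × 0.71 = 5.680
  c=9: 9 × 0.59 = 5.310
  c=10: 10 × 0.49 = 4.900
Maximum at c = 7 (5.740 recruits).

7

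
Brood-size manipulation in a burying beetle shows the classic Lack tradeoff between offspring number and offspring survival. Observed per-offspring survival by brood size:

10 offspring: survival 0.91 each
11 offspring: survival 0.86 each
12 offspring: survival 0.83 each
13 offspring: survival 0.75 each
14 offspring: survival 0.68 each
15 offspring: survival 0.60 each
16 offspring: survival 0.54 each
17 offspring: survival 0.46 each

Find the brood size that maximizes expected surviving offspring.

12

Expected surviving offspring = c × s(c):
  c=10: 10 × 0.91 = 9.100
  c=11: 11 × 0.86 = 9.460
  c=12: 12 × 0.83 = 9.960
  c=13: 13 × 0.75 = 9.750
  c=14: 14 × 0.68 = 9.520
  c=15: 15 × 0.60 = 9.000
  c=16: 16 × 0.54 = 8.640
  c=17: 17 × 0.46 = 7.820
Maximum at c = 12 (9.960 surviving offspring).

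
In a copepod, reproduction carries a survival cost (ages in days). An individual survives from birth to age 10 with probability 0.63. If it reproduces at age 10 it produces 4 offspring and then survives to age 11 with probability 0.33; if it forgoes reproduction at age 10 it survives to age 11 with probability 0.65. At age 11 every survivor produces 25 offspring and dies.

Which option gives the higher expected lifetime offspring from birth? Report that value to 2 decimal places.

10.24

breed at age 10: R₀ = 0.63 × (4 + 0.33 × 25) = 0.63 × 12.2500 = 7.7175
delay to age 11: R₀ = 0.63 × (0.65 × 25) = 0.63 × 16.2500 = 10.2375
Higher: delay to age 11 (10.2375).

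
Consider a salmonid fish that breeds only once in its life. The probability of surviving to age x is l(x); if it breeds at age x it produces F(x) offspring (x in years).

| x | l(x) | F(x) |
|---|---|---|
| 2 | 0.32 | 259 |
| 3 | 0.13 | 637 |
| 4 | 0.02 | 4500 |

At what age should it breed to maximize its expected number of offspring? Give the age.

4

Expected offspring if breeding at age x = l(x) × F(x):
  age 2: 0.32 × 259 = 82.880
  age 3: 0.13 × 637 = 82.810
  age 4: 0.02 × 4500 = 90.000
Maximum at age 4 (90.000).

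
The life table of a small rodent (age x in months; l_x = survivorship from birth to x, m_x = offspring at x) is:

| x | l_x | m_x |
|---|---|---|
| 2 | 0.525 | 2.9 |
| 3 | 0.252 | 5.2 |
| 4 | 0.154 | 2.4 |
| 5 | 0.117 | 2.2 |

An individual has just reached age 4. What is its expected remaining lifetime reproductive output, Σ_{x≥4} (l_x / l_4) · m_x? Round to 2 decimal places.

l_4 = 0.154. Conditional survival from age 4 to x is l_x / l_4.
  x=4: (0.154/0.154) × 2.4 = 2.4000
  x=5: (0.117/0.154) × 2.2 = 1.6714
Sum = 2.4000 + 1.6714 = 4.0714

4.07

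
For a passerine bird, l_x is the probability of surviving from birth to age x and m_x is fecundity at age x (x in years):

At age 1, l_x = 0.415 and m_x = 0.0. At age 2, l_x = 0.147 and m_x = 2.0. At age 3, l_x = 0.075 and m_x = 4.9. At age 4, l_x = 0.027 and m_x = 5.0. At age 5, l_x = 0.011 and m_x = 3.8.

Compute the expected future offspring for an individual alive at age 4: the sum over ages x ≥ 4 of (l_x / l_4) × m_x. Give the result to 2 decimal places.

l_4 = 0.027. Conditional survival from age 4 to x is l_x / l_4.
  x=4: (0.027/0.027) × 5.0 = 5.0000
  x=5: (0.011/0.027) × 3.8 = 1.5481
Sum = 5.0000 + 1.5481 = 6.5481

6.55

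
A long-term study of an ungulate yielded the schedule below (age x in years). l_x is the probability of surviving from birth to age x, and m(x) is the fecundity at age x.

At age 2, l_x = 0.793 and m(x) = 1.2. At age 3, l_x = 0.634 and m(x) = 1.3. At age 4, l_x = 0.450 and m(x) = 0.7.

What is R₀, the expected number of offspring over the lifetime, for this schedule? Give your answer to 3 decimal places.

R₀ = Σ l_x m(x):
  age 2: 0.793 × 1.2 = 0.9516
  age 3: 0.634 × 1.3 = 0.8242
  age 4: 0.450 × 0.7 = 0.3150
R₀ = 0.9516 + 0.8242 + 0.3150 = 2.0908

2.091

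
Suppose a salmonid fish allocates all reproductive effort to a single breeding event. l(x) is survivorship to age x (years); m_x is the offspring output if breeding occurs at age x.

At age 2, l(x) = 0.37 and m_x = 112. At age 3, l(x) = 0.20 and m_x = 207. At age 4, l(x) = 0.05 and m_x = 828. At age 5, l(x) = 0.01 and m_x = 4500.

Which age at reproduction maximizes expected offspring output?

Expected offspring if breeding at age x = l(x) × m_x:
  age 2: 0.37 × 112 = 41.440
  age 3: 0.20 × 207 = 41.400
  age 4: 0.05 × 828 = 41.400
  age 5: 0.01 × 4500 = 45.000
Maximum at age 5 (45.000).

5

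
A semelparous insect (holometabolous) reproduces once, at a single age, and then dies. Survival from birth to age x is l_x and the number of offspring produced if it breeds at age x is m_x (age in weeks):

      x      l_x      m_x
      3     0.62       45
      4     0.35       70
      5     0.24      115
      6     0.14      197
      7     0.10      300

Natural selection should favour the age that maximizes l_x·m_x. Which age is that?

7

Expected offspring if breeding at age x = l_x × m_x:
  age 3: 0.62 × 45 = 27.900
  age 4: 0.35 × 70 = 24.500
  age 5: 0.24 × 115 = 27.600
  age 6: 0.14 × 197 = 27.580
  age 7: 0.10 × 300 = 30.000
Maximum at age 7 (30.000).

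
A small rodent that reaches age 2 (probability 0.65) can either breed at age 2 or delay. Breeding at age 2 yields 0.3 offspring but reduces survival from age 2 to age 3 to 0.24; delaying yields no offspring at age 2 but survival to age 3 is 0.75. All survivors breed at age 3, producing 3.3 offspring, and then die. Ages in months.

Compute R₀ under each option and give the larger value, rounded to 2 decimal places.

1.61

breed at age 2: R₀ = 0.65 × (0.3 + 0.24 × 3.3) = 0.65 × 1.0920 = 0.7098
delay to age 3: R₀ = 0.65 × (0.75 × 3.3) = 0.65 × 2.4750 = 1.6087
Higher: delay to age 3 (1.6087).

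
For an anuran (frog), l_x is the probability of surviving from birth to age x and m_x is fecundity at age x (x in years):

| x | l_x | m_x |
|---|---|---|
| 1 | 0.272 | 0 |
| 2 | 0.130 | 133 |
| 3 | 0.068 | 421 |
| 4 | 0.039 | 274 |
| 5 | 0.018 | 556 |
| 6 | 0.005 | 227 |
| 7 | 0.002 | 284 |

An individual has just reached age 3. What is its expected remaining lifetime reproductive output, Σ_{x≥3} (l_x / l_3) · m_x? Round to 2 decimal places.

750.37

l_3 = 0.068. Conditional survival from age 3 to x is l_x / l_3.
  x=3: (0.068/0.068) × 421 = 421.0000
  x=4: (0.039/0.068) × 274 = 157.1471
  x=5: (0.018/0.068) × 556 = 147.1765
  x=6: (0.005/0.068) × 227 = 16.6912
  x=7: (0.002/0.068) × 284 = 8.3529
Sum = 421.0000 + 157.1471 + 147.1765 + 16.6912 + 8.3529 = 750.3676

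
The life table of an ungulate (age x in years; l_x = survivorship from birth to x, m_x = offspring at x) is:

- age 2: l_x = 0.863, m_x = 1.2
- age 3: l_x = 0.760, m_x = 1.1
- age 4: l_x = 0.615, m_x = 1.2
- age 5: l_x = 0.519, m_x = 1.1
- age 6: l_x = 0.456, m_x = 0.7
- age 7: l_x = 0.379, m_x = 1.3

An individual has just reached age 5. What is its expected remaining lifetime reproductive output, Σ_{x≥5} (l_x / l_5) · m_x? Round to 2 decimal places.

2.66

l_5 = 0.519. Conditional survival from age 5 to x is l_x / l_5.
  x=5: (0.519/0.519) × 1.1 = 1.1000
  x=6: (0.456/0.519) × 0.7 = 0.6150
  x=7: (0.379/0.519) × 1.3 = 0.9493
Sum = 1.1000 + 0.6150 + 0.9493 = 2.6644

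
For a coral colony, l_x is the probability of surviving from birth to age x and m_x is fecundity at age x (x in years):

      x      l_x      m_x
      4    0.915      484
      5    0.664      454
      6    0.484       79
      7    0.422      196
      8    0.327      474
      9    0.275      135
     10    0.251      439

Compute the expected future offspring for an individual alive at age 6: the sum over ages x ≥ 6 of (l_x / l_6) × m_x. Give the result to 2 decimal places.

l_6 = 0.484. Conditional survival from age 6 to x is l_x / l_6.
  x=6: (0.484/0.484) × 79 = 79.0000
  x=7: (0.422/0.484) × 196 = 170.8926
  x=8: (0.327/0.484) × 474 = 320.2438
  x=9: (0.275/0.484) × 135 = 76.7045
  x=10: (0.251/0.484) × 439 = 227.6632
Sum = 79.0000 + 170.8926 + 320.2438 + 76.7045 + 227.6632 = 874.5041

874.50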